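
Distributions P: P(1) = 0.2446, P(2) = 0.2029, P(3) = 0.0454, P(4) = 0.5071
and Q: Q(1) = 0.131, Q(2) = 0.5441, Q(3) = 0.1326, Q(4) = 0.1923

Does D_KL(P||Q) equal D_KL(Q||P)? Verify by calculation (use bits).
D_KL(P||Q) = 0.5708 bits, D_KL(Q||P) = 0.5923 bits. No — D_KL(P||Q) ≠ D_KL(Q||P) for this pair.

D_KL(P||Q) = Σ P(x) log₂(P(x)/Q(x))

Computing term by term:
  P(1)·log₂(P(1)/Q(1)) = 0.2446·log₂(0.2446/0.131) = 0.22035
  P(2)·log₂(P(2)/Q(2)) = 0.2029·log₂(0.2029/0.5441) = -0.28875
  P(3)·log₂(P(3)/Q(3)) = 0.0454·log₂(0.0454/0.1326) = -0.07020
  P(4)·log₂(P(4)/Q(4)) = 0.5071·log₂(0.5071/0.1923) = 0.70939

D_KL(P||Q) = 0.22035 - 0.28875 - 0.07020 + 0.70939 = 0.57079 ≈ 0.5708 bits

D_KL(Q||P) = Σ Q(x) log₂(Q(x)/P(x))

Computing term by term:
  Q(1)·log₂(Q(1)/P(1)) = 0.131·log₂(0.131/0.2446) = -0.11801
  Q(2)·log₂(Q(2)/P(2)) = 0.5441·log₂(0.5441/0.2029) = 0.77431
  Q(3)·log₂(Q(3)/P(3)) = 0.1326·log₂(0.1326/0.0454) = 0.20504
  Q(4)·log₂(Q(4)/P(4)) = 0.1923·log₂(0.1923/0.5071) = -0.26901

D_KL(Q||P) = -0.11801 + 0.77431 + 0.20504 - 0.26901 = 0.59233 ≈ 0.5923 bits

These are NOT equal (difference: 0.0215 bits). KL divergence is asymmetric: D_KL(P||Q) ≠ D_KL(Q||P) in general.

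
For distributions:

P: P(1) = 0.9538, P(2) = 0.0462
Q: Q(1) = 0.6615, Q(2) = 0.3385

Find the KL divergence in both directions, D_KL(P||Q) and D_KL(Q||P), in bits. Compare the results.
D_KL(P||Q) = 0.3708 bits, D_KL(Q||P) = 0.6233 bits. D_KL(Q||P) is larger than D_KL(P||Q) by 0.2525 bits; the two directions differ.

D_KL(P||Q) = Σ P(x) log₂(P(x)/Q(x))

Computing term by term:
  P(1)·log₂(P(1)/Q(1)) = 0.9538·log₂(0.9538/0.6615) = 0.50355
  P(2)·log₂(P(2)/Q(2)) = 0.0462·log₂(0.0462/0.3385) = -0.13274

D_KL(P||Q) = 0.50355 - 0.13274 = 0.37081 ≈ 0.3708 bits

D_KL(Q||P) = Σ Q(x) log₂(Q(x)/P(x))

Computing term by term:
  Q(1)·log₂(Q(1)/P(1)) = 0.6615·log₂(0.6615/0.9538) = -0.34924
  Q(2)·log₂(Q(2)/P(2)) = 0.3385·log₂(0.3385/0.0462) = 0.97258

D_KL(Q||P) = -0.34924 + 0.97258 = 0.62334 ≈ 0.6233 bits

These are NOT equal (difference: 0.2525 bits). KL divergence is asymmetric: D_KL(P||Q) ≠ D_KL(Q||P) in general.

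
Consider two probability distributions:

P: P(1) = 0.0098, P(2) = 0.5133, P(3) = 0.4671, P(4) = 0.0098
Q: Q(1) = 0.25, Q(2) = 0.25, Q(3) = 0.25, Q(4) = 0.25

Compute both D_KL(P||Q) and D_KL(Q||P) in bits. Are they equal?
D_KL(P||Q) = 0.8624 bits, D_KL(Q||P) = 1.8516 bits. No, they are not equal.

D_KL(P||Q) = Σ P(x) log₂(P(x)/Q(x))

Computing term by term:
  P(1)·log₂(P(1)/Q(1)) = 0.0098·log₂(0.0098/0.25) = -0.04580
  P(2)·log₂(P(2)/Q(2)) = 0.5133·log₂(0.5133/0.25) = 0.53274
  P(3)·log₂(P(3)/Q(3)) = 0.4671·log₂(0.4671/0.25) = 0.42123
  P(4)·log₂(P(4)/Q(4)) = 0.0098·log₂(0.0098/0.25) = -0.04580

D_KL(P||Q) = -0.04580 + 0.53274 + 0.42123 - 0.04580 = 0.86237 ≈ 0.8624 bits

D_KL(Q||P) = Σ Q(x) log₂(Q(x)/P(x))

Computing term by term:
  Q(1)·log₂(Q(1)/P(1)) = 0.25·log₂(0.25/0.0098) = 1.16825
  Q(2)·log₂(Q(2)/P(2)) = 0.25·log₂(0.25/0.5133) = -0.25947
  Q(3)·log₂(Q(3)/P(3)) = 0.25·log₂(0.25/0.4671) = -0.22545
  Q(4)·log₂(Q(4)/P(4)) = 0.25·log₂(0.25/0.0098) = 1.16825

D_KL(Q||P) = 1.16825 - 0.25947 - 0.22545 + 1.16825 = 1.85158 ≈ 1.8516 bits

These are NOT equal (difference: 0.9892 bits). KL divergence is asymmetric: D_KL(P||Q) ≠ D_KL(Q||P) in general.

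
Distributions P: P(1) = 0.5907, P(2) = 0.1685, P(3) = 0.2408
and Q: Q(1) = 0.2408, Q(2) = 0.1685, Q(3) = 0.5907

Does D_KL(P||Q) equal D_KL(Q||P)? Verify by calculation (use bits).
D_KL(P||Q) = 0.4530 bits, D_KL(Q||P) = 0.4530 bits. Yes — for this pair D_KL(P||Q) = D_KL(Q||P).

D_KL(P||Q) = Σ P(x) log₂(P(x)/Q(x))

Computing term by term:
  P(1)·log₂(P(1)/Q(1)) = 0.5907·log₂(0.5907/0.2408) = 0.76471
  P(2)·log₂(P(2)/Q(2)) = 0.1685·log₂(0.1685/0.1685) = 0.00000
  P(3)·log₂(P(3)/Q(3)) = 0.2408·log₂(0.2408/0.5907) = -0.31174

D_KL(P||Q) = 0.76471 + 0.00000 - 0.31174 = 0.45297 ≈ 0.4530 bits

D_KL(Q||P) = Σ Q(x) log₂(Q(x)/P(x))

Computing term by term:
  Q(1)·log₂(Q(1)/P(1)) = 0.2408·log₂(0.2408/0.5907) = -0.31174
  Q(2)·log₂(Q(2)/P(2)) = 0.1685·log₂(0.1685/0.1685) = 0.00000
  Q(3)·log₂(Q(3)/P(3)) = 0.5907·log₂(0.5907/0.2408) = 0.76471

D_KL(Q||P) = -0.31174 + 0.00000 + 0.76471 = 0.45297 ≈ 0.4530 bits

These ARE equal here. Q is P with outcomes relabeled (Q(1) = P(3), Q(3) = P(1)) by a relabeling that is its own inverse, so the two sums contain exactly the same terms in a different order. This is a special case — KL divergence is not symmetric in general: D_KL(P||Q) ≠ D_KL(Q||P) for most P, Q.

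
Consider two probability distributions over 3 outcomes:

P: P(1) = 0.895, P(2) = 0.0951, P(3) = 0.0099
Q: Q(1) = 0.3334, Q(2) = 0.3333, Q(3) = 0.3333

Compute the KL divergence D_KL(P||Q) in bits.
1.0528 bits

D_KL(P||Q) = Σ P(x) log₂(P(x)/Q(x))

Computing term by term:
  P(1)·log₂(P(1)/Q(1)) = 0.895·log₂(0.895/0.3334) = 1.27505
  P(2)·log₂(P(2)/Q(2)) = 0.0951·log₂(0.0951/0.3333) = -0.17206
  P(3)·log₂(P(3)/Q(3)) = 0.0099·log₂(0.0099/0.3333) = -0.05023

D_KL(P||Q) = 1.27505 - 0.17206 - 0.05023 = 1.05276 ≈ 1.0528 bits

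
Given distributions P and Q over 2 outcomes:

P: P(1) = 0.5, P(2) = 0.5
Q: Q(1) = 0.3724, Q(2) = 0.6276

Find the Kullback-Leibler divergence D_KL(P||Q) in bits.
0.0486 bits

D_KL(P||Q) = Σ P(x) log₂(P(x)/Q(x))

Computing term by term:
  P(1)·log₂(P(1)/Q(1)) = 0.5·log₂(0.5/0.3724) = 0.21254
  P(2)·log₂(P(2)/Q(2)) = 0.5·log₂(0.5/0.6276) = -0.16396

D_KL(P||Q) = 0.21254 - 0.16396 = 0.04858 ≈ 0.0486 bits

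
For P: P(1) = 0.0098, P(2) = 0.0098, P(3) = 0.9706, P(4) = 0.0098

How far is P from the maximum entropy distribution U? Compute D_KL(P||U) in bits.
1.7620 bits

U(i) = 1/4 for all i

D_KL(P||U) = Σ P(x) log₂(P(x) / (1/4))
           = Σ P(x) log₂(P(x)) + log₂(4)
           = log₂(4) - H(P)

H(P) = -Σ P(x) log₂(P(x)):
  -P(1)·log₂(P(1)) = -(0.0098)·log₂(0.0098) = 0.06540
  -P(2)·log₂(P(2)) = -(0.0098)·log₂(0.0098) = 0.06540
  -P(3)·log₂(P(3)) = -(0.9706)·log₂(0.9706) = 0.04179
  -P(4)·log₂(P(4)) = -(0.0098)·log₂(0.0098) = 0.06540
H(P) = 0.06540 + 0.06540 + 0.04179 + 0.06540 = 0.23799 bits

log₂(4) = 2.00000 bits

D_KL(P||U) = 2.00000 - 0.23799 = 1.76201 ≈ 1.7620 bits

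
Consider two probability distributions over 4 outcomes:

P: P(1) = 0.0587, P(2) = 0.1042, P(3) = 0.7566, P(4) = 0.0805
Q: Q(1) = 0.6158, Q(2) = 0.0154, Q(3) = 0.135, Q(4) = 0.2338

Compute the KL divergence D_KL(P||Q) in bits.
1.8459 bits

D_KL(P||Q) = Σ P(x) log₂(P(x)/Q(x))

Computing term by term:
  P(1)·log₂(P(1)/Q(1)) = 0.0587·log₂(0.0587/0.6158) = -0.19905
  P(2)·log₂(P(2)/Q(2)) = 0.1042·log₂(0.1042/0.0154) = 0.28742
  P(3)·log₂(P(3)/Q(3)) = 0.7566·log₂(0.7566/0.135) = 1.88134
  P(4)·log₂(P(4)/Q(4)) = 0.0805·log₂(0.0805/0.2338) = -0.12383

D_KL(P||Q) = -0.19905 + 0.28742 + 1.88134 - 0.12383 = 1.84588 ≈ 1.8459 bits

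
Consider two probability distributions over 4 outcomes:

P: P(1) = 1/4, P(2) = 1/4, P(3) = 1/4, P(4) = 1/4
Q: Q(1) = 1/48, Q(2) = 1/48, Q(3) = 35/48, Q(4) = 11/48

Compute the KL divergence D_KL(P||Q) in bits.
1.4378 bits

D_KL(P||Q) = Σ P(x) log₂(P(x)/Q(x))

Computing term by term:
  P(1)·log₂(P(1)/Q(1)) = (1/4)·log₂((1/4)/(1/48)) = 0.89624
  P(2)·log₂(P(2)/Q(2)) = (1/4)·log₂((1/4)/(1/48)) = 0.89624
  P(3)·log₂(P(3)/Q(3)) = (1/4)·log₂((1/4)/(35/48)) = -0.38608
  P(4)·log₂(P(4)/Q(4)) = (1/4)·log₂((1/4)/(11/48)) = 0.03138

D_KL(P||Q) = 0.89624 + 0.89624 - 0.38608 + 0.03138 = 1.43778 ≈ 1.4378 bits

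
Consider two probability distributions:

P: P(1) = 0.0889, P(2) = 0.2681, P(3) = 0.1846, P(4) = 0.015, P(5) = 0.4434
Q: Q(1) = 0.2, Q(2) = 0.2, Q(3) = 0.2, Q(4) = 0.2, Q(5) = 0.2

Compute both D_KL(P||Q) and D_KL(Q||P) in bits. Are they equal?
D_KL(P||Q) = 0.4413 bits, D_KL(Q||P) = 0.6902 bits. No, they are not equal.

D_KL(P||Q) = Σ P(x) log₂(P(x)/Q(x))

Computing term by term:
  P(1)·log₂(P(1)/Q(1)) = 0.0889·log₂(0.0889/0.2) = -0.10399
  P(2)·log₂(P(2)/Q(2)) = 0.2681·log₂(0.2681/0.2) = 0.11334
  P(3)·log₂(P(3)/Q(3)) = 0.1846·log₂(0.1846/0.2) = -0.02134
  P(4)·log₂(P(4)/Q(4)) = 0.015·log₂(0.015/0.2) = -0.05605
  P(5)·log₂(P(5)/Q(5)) = 0.4434·log₂(0.4434/0.2) = 0.50929

D_KL(P||Q) = -0.10399 + 0.11334 - 0.02134 - 0.05605 + 0.50929 = 0.44125 ≈ 0.4413 bits

D_KL(Q||P) = Σ Q(x) log₂(Q(x)/P(x))

Computing term by term:
  Q(1)·log₂(Q(1)/P(1)) = 0.2·log₂(0.2/0.0889) = 0.23395
  Q(2)·log₂(Q(2)/P(2)) = 0.2·log₂(0.2/0.2681) = -0.08455
  Q(3)·log₂(Q(3)/P(3)) = 0.2·log₂(0.2/0.1846) = 0.02312
  Q(4)·log₂(Q(4)/P(4)) = 0.2·log₂(0.2/0.015) = 0.74739
  Q(5)·log₂(Q(5)/P(5)) = 0.2·log₂(0.2/0.4434) = -0.22972

D_KL(Q||P) = 0.23395 - 0.08455 + 0.02312 + 0.74739 - 0.22972 = 0.69019 ≈ 0.6902 bits

These are NOT equal (difference: 0.2489 bits). KL divergence is asymmetric: D_KL(P||Q) ≠ D_KL(Q||P) in general.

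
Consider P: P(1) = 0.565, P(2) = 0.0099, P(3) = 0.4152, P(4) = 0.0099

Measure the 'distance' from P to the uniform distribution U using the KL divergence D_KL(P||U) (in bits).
0.8763 bits

U(i) = 1/4 for all i

D_KL(P||U) = Σ P(x) log₂(P(x) / (1/4))
           = Σ P(x) log₂(P(x)) + log₂(4)
           = log₂(4) - H(P)

H(P) = -Σ P(x) log₂(P(x)):
  -P(1)·log₂(P(1)) = -(0.565)·log₂(0.565) = 0.46538
  -P(2)·log₂(P(2)) = -(0.0099)·log₂(0.0099) = 0.06592
  -P(3)·log₂(P(3)) = -(0.4152)·log₂(0.4152) = 0.52652
  -P(4)·log₂(P(4)) = -(0.0099)·log₂(0.0099) = 0.06592
H(P) = 0.46538 + 0.06592 + 0.52652 + 0.06592 = 1.12374 bits

log₂(4) = 2.00000 bits

D_KL(P||U) = 2.00000 - 1.12374 = 0.87626 ≈ 0.8763 bits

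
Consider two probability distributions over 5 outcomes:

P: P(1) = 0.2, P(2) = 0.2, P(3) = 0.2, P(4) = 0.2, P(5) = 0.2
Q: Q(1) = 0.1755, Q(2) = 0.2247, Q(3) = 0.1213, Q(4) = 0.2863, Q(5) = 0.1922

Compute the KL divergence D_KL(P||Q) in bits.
0.0564 bits

D_KL(P||Q) = Σ P(x) log₂(P(x)/Q(x))

Computing term by term:
  P(1)·log₂(P(1)/Q(1)) = 0.2·log₂(0.2/0.1755) = 0.03771
  P(2)·log₂(P(2)/Q(2)) = 0.2·log₂(0.2/0.2247) = -0.03360
  P(3)·log₂(P(3)/Q(3)) = 0.2·log₂(0.2/0.1213) = 0.14428
  P(4)·log₂(P(4)/Q(4)) = 0.2·log₂(0.2/0.2863) = -0.10351
  P(5)·log₂(P(5)/Q(5)) = 0.2·log₂(0.2/0.1922) = 0.01148

D_KL(P||Q) = 0.03771 - 0.03360 + 0.14428 - 0.10351 + 0.01148 = 0.05636 ≈ 0.0564 bits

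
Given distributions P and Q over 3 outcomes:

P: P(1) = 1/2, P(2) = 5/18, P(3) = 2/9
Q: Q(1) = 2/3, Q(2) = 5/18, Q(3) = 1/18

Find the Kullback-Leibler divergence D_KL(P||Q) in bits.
0.2369 bits

D_KL(P||Q) = Σ P(x) log₂(P(x)/Q(x))

Computing term by term:
  P(1)·log₂(P(1)/Q(1)) = (1/2)·log₂((1/2)/(2/3)) = -0.20752
  P(2)·log₂(P(2)/Q(2)) = (5/18)·log₂((5/18)/(5/18)) = 0.00000
  P(3)·log₂(P(3)/Q(3)) = (2/9)·log₂((2/9)/(1/18)) = 0.44444

D_KL(P||Q) = -0.20752 + 0.00000 + 0.44444 = 0.23692 ≈ 0.2369 bits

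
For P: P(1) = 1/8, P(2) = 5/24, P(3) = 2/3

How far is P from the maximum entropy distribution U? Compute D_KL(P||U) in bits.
0.3485 bits

U(i) = 1/3 for all i

D_KL(P||U) = Σ P(x) log₂(P(x) / (1/3))
           = Σ P(x) log₂(P(x)) + log₂(3)
           = log₂(3) - H(P)

H(P) = -Σ P(x) log₂(P(x)):
  -P(1)·log₂(P(1)) = -(1/8)·log₂(1/8) = 0.37500
  -P(2)·log₂(P(2)) = -(5/24)·log₂(5/24) = 0.47147
  -P(3)·log₂(P(3)) = -(2/3)·log₂(2/3) = 0.38998
H(P) = 0.37500 + 0.47147 + 0.38998 = 1.23645 bits

log₂(3) = 1.58496 bits

D_KL(P||U) = 1.58496 - 1.23645 = 0.34851 ≈ 0.3485 bits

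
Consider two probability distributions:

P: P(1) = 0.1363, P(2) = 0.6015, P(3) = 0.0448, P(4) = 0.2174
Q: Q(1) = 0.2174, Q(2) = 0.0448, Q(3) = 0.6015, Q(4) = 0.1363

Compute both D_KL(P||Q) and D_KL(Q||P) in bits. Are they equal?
D_KL(P||Q) = 2.1406 bits, D_KL(Q||P) = 2.1406 bits. Yes, in this case they are equal (although KL divergence is not symmetric in general).

D_KL(P||Q) = Σ P(x) log₂(P(x)/Q(x))

Computing term by term:
  P(1)·log₂(P(1)/Q(1)) = 0.1363·log₂(0.1363/0.2174) = -0.09181
  P(2)·log₂(P(2)/Q(2)) = 0.6015·log₂(0.6015/0.0448) = 2.25382
  P(3)·log₂(P(3)/Q(3)) = 0.0448·log₂(0.0448/0.6015) = -0.16787
  P(4)·log₂(P(4)/Q(4)) = 0.2174·log₂(0.2174/0.1363) = 0.14643

D_KL(P||Q) = -0.09181 + 2.25382 - 0.16787 + 0.14643 = 2.14057 ≈ 2.1406 bits

D_KL(Q||P) = Σ Q(x) log₂(Q(x)/P(x))

Computing term by term:
  Q(1)·log₂(Q(1)/P(1)) = 0.2174·log₂(0.2174/0.1363) = 0.14643
  Q(2)·log₂(Q(2)/P(2)) = 0.0448·log₂(0.0448/0.6015) = -0.16787
  Q(3)·log₂(Q(3)/P(3)) = 0.6015·log₂(0.6015/0.0448) = 2.25382
  Q(4)·log₂(Q(4)/P(4)) = 0.1363·log₂(0.1363/0.2174) = -0.09181

D_KL(Q||P) = 0.14643 - 0.16787 + 2.25382 - 0.09181 = 2.14057 ≈ 2.1406 bits

These ARE equal here. Q is P with outcomes relabeled (Q(1) = P(4), Q(2) = P(3), Q(3) = P(2), Q(4) = P(1)) by a relabeling that is its own inverse, so the two sums contain exactly the same terms in a different order. This is a special case — KL divergence is not symmetric in general: D_KL(P||Q) ≠ D_KL(Q||P) for most P, Q.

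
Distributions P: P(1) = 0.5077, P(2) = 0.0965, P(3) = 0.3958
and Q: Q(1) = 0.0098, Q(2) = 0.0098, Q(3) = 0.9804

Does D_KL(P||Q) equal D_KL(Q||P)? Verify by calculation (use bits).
D_KL(P||Q) = 2.6919 bits, D_KL(Q||P) = 1.1948 bits. No — D_KL(P||Q) ≠ D_KL(Q||P) for this pair.

D_KL(P||Q) = Σ P(x) log₂(P(x)/Q(x))

Computing term by term:
  P(1)·log₂(P(1)/Q(1)) = 0.5077·log₂(0.5077/0.0098) = 2.89138
  P(2)·log₂(P(2)/Q(2)) = 0.0965·log₂(0.0965/0.0098) = 0.31842
  P(3)·log₂(P(3)/Q(3)) = 0.3958·log₂(0.3958/0.9804) = -0.51794

D_KL(P||Q) = 2.89138 + 0.31842 - 0.51794 = 2.69186 ≈ 2.6919 bits

D_KL(Q||P) = Σ Q(x) log₂(Q(x)/P(x))

Computing term by term:
  Q(1)·log₂(Q(1)/P(1)) = 0.0098·log₂(0.0098/0.5077) = -0.05581
  Q(2)·log₂(Q(2)/P(2)) = 0.0098·log₂(0.0098/0.0965) = -0.03234
  Q(3)·log₂(Q(3)/P(3)) = 0.9804·log₂(0.9804/0.3958) = 1.28295

D_KL(Q||P) = -0.05581 - 0.03234 + 1.28295 = 1.19480 ≈ 1.1948 bits

These are NOT equal (difference: 1.4971 bits). KL divergence is asymmetric: D_KL(P||Q) ≠ D_KL(Q||P) in general.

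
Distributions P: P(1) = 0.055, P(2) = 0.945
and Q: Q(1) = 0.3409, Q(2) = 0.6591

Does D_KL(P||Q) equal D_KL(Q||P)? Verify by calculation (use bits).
D_KL(P||Q) = 0.3465 bits, D_KL(Q||P) = 0.5546 bits. No — D_KL(P||Q) ≠ D_KL(Q||P) for this pair.

D_KL(P||Q) = Σ P(x) log₂(P(x)/Q(x))

Computing term by term:
  P(1)·log₂(P(1)/Q(1)) = 0.055·log₂(0.055/0.3409) = -0.14475
  P(2)·log₂(P(2)/Q(2)) = 0.945·log₂(0.945/0.6591) = 0.49123

D_KL(P||Q) = -0.14475 + 0.49123 = 0.34648 ≈ 0.3465 bits

D_KL(Q||P) = Σ Q(x) log₂(Q(x)/P(x))

Computing term by term:
  Q(1)·log₂(Q(1)/P(1)) = 0.3409·log₂(0.3409/0.055) = 0.89720
  Q(2)·log₂(Q(2)/P(2)) = 0.6591·log₂(0.6591/0.945) = -0.34261

D_KL(Q||P) = 0.89720 - 0.34261 = 0.55459 ≈ 0.5546 bits

These are NOT equal (difference: 0.2081 bits). KL divergence is asymmetric: D_KL(P||Q) ≠ D_KL(Q||P) in general.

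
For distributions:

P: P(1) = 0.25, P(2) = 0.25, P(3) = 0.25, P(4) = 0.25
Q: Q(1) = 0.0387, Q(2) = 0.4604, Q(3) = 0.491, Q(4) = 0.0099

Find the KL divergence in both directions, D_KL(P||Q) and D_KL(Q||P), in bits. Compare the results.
D_KL(P||Q) = 1.3738 bits, D_KL(Q||P) = 0.7334 bits. D_KL(P||Q) is larger than D_KL(Q||P) by 0.6404 bits; the two directions differ.

D_KL(P||Q) = Σ P(x) log₂(P(x)/Q(x))

Computing term by term:
  P(1)·log₂(P(1)/Q(1)) = 0.25·log₂(0.25/0.0387) = 0.67288
  P(2)·log₂(P(2)/Q(2)) = 0.25·log₂(0.25/0.4604) = -0.22024
  P(3)·log₂(P(3)/Q(3)) = 0.25·log₂(0.25/0.491) = -0.24345
  P(4)·log₂(P(4)/Q(4)) = 0.25·log₂(0.25/0.0099) = 1.16459

D_KL(P||Q) = 0.67288 - 0.22024 - 0.24345 + 1.16459 = 1.37378 ≈ 1.3738 bits

D_KL(Q||P) = Σ Q(x) log₂(Q(x)/P(x))

Computing term by term:
  Q(1)·log₂(Q(1)/P(1)) = 0.0387·log₂(0.0387/0.25) = -0.10416
  Q(2)·log₂(Q(2)/P(2)) = 0.4604·log₂(0.4604/0.25) = 0.40559
  Q(3)·log₂(Q(3)/P(3)) = 0.491·log₂(0.491/0.25) = 0.47813
  Q(4)·log₂(Q(4)/P(4)) = 0.0099·log₂(0.0099/0.25) = -0.04612

D_KL(Q||P) = -0.10416 + 0.40559 + 0.47813 - 0.04612 = 0.73344 ≈ 0.7334 bits

These are NOT equal (difference: 0.6404 bits). KL divergence is asymmetric: D_KL(P||Q) ≠ D_KL(Q||P) in general.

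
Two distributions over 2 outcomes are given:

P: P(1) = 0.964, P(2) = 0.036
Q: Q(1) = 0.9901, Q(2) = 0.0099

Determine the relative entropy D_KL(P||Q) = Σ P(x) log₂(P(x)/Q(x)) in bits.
0.0299 bits

D_KL(P||Q) = Σ P(x) log₂(P(x)/Q(x))

Computing term by term:
  P(1)·log₂(P(1)/Q(1)) = 0.964·log₂(0.964/0.9901) = -0.03715
  P(2)·log₂(P(2)/Q(2)) = 0.036·log₂(0.036/0.0099) = 0.06705

D_KL(P||Q) = -0.03715 + 0.06705 = 0.02990 ≈ 0.0299 bits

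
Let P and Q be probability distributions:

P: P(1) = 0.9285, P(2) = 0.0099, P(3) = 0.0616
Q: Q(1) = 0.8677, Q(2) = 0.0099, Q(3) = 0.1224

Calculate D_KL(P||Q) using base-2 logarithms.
0.0297 bits

D_KL(P||Q) = Σ P(x) log₂(P(x)/Q(x))

Computing term by term:
  P(1)·log₂(P(1)/Q(1)) = 0.9285·log₂(0.9285/0.8677) = 0.09072
  P(2)·log₂(P(2)/Q(2)) = 0.0099·log₂(0.0099/0.0099) = 0.00000
  P(3)·log₂(P(3)/Q(3)) = 0.0616·log₂(0.0616/0.1224) = -0.06102

D_KL(P||Q) = 0.09072 + 0.00000 - 0.06102 = 0.02970 ≈ 0.0297 bits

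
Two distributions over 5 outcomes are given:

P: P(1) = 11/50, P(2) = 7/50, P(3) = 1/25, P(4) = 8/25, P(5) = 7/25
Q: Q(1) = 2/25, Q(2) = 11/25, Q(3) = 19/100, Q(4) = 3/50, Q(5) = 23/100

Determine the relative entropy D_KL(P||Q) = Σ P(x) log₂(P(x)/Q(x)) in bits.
0.8521 bits

D_KL(P||Q) = Σ P(x) log₂(P(x)/Q(x))

Computing term by term:
  P(1)·log₂(P(1)/Q(1)) = (11/50)·log₂((11/50)/(2/25)) = 0.32107
  P(2)·log₂(P(2)/Q(2)) = (7/50)·log₂((7/50)/(11/25)) = -0.23129
  P(3)·log₂(P(3)/Q(3)) = (1/25)·log₂((1/25)/(19/100)) = -0.08992
  P(4)·log₂(P(4)/Q(4)) = (8/25)·log₂((8/25)/(3/50)) = 0.77281
  P(5)·log₂(P(5)/Q(5)) = (7/25)·log₂((7/25)/(23/100)) = 0.07946

D_KL(P||Q) = 0.32107 - 0.23129 - 0.08992 + 0.77281 + 0.07946 = 0.85213 ≈ 0.8521 bits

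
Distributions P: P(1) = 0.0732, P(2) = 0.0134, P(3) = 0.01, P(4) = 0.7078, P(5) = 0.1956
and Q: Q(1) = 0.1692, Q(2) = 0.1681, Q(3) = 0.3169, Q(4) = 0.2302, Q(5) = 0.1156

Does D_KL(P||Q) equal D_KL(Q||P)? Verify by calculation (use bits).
D_KL(P||Q) = 1.1081 bits, D_KL(Q||P) = 1.9372 bits. No — D_KL(P||Q) ≠ D_KL(Q||P) for this pair.

D_KL(P||Q) = Σ P(x) log₂(P(x)/Q(x))

Computing term by term:
  P(1)·log₂(P(1)/Q(1)) = 0.0732·log₂(0.0732/0.1692) = -0.08849
  P(2)·log₂(P(2)/Q(2)) = 0.0134·log₂(0.0134/0.1681) = -0.04890
  P(3)·log₂(P(3)/Q(3)) = 0.01·log₂(0.01/0.3169) = -0.04986
  P(4)·log₂(P(4)/Q(4)) = 0.7078·log₂(0.7078/0.2302) = 1.14696
  P(5)·log₂(P(5)/Q(5)) = 0.1956·log₂(0.1956/0.1156) = 0.14841

D_KL(P||Q) = -0.08849 - 0.04890 - 0.04986 + 1.14696 + 0.14841 = 1.10812 ≈ 1.1081 bits

D_KL(Q||P) = Σ Q(x) log₂(Q(x)/P(x))

Computing term by term:
  Q(1)·log₂(Q(1)/P(1)) = 0.1692·log₂(0.1692/0.0732) = 0.20453
  Q(2)·log₂(Q(2)/P(2)) = 0.1681·log₂(0.1681/0.0134) = 0.61340
  Q(3)·log₂(Q(3)/P(3)) = 0.3169·log₂(0.3169/0.01) = 1.58005
  Q(4)·log₂(Q(4)/P(4)) = 0.2302·log₂(0.2302/0.7078) = -0.37303
  Q(5)·log₂(Q(5)/P(5)) = 0.1156·log₂(0.1156/0.1956) = -0.08771

D_KL(Q||P) = 0.20453 + 0.61340 + 1.58005 - 0.37303 - 0.08771 = 1.93724 ≈ 1.9372 bits

These are NOT equal (difference: 0.8291 bits). KL divergence is asymmetric: D_KL(P||Q) ≠ D_KL(Q||P) in general.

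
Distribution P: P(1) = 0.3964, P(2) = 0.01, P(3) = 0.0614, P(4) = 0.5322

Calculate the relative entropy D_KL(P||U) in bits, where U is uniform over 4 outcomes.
0.6729 bits

U(i) = 1/4 for all i

D_KL(P||U) = Σ P(x) log₂(P(x) / (1/4))
           = Σ P(x) log₂(P(x)) + log₂(4)
           = log₂(4) - H(P)

H(P) = -Σ P(x) log₂(P(x)):
  -P(1)·log₂(P(1)) = -(0.3964)·log₂(0.3964) = 0.52918
  -P(2)·log₂(P(2)) = -(0.01)·log₂(0.01) = 0.06644
  -P(3)·log₂(P(3)) = -(0.0614)·log₂(0.0614) = 0.24717
  -P(4)·log₂(P(4)) = -(0.5322)·log₂(0.5322) = 0.48428
H(P) = 0.52918 + 0.06644 + 0.24717 + 0.48428 = 1.32707 bits

log₂(4) = 2.00000 bits

D_KL(P||U) = 2.00000 - 1.32707 = 0.67293 ≈ 0.6729 bits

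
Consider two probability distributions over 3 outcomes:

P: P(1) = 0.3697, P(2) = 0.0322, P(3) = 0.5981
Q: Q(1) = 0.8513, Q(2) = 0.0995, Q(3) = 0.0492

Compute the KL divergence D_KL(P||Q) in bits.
1.6581 bits

D_KL(P||Q) = Σ P(x) log₂(P(x)/Q(x))

Computing term by term:
  P(1)·log₂(P(1)/Q(1)) = 0.3697·log₂(0.3697/0.8513) = -0.44486
  P(2)·log₂(P(2)/Q(2)) = 0.0322·log₂(0.0322/0.0995) = -0.05241
  P(3)·log₂(P(3)/Q(3)) = 0.5981·log₂(0.5981/0.0492) = 2.15535

D_KL(P||Q) = -0.44486 - 0.05241 + 2.15535 = 1.65808 ≈ 1.6581 bits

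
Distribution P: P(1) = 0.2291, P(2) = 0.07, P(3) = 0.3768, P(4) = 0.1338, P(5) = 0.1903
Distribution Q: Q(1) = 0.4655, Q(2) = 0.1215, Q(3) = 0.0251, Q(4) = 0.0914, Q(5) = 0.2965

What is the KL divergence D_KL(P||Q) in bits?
1.1344 bits

D_KL(P||Q) = Σ P(x) log₂(P(x)/Q(x))

Computing term by term:
  P(1)·log₂(P(1)/Q(1)) = 0.2291·log₂(0.2291/0.4655) = -0.23432
  P(2)·log₂(P(2)/Q(2)) = 0.07·log₂(0.07/0.1215) = -0.05569
  P(3)·log₂(P(3)/Q(3)) = 0.3768·log₂(0.3768/0.0251) = 1.47255
  P(4)·log₂(P(4)/Q(4)) = 0.1338·log₂(0.1338/0.0914) = 0.07356
  P(5)·log₂(P(5)/Q(5)) = 0.1903·log₂(0.1903/0.2965) = -0.12175

D_KL(P||Q) = -0.23432 - 0.05569 + 1.47255 + 0.07356 - 0.12175 = 1.13435 ≈ 1.1344 bits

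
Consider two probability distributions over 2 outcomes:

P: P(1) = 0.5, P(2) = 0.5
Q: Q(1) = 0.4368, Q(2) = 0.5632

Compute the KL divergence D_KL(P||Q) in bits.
0.0116 bits

D_KL(P||Q) = Σ P(x) log₂(P(x)/Q(x))

Computing term by term:
  P(1)·log₂(P(1)/Q(1)) = 0.5·log₂(0.5/0.4368) = 0.09748
  P(2)·log₂(P(2)/Q(2)) = 0.5·log₂(0.5/0.5632) = -0.08586

D_KL(P||Q) = 0.09748 - 0.08586 = 0.01162 ≈ 0.0116 bits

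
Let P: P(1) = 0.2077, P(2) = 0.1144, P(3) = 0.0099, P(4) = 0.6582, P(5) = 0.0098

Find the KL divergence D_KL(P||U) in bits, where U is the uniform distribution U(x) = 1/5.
0.9647 bits

U(i) = 1/5 for all i

D_KL(P||U) = Σ P(x) log₂(P(x) / (1/5))
           = Σ P(x) log₂(P(x)) + log₂(5)
           = log₂(5) - H(P)

H(P) = -Σ P(x) log₂(P(x)):
  -P(1)·log₂(P(1)) = -(0.2077)·log₂(0.2077) = 0.47094
  -P(2)·log₂(P(2)) = -(0.1144)·log₂(0.1144) = 0.35783
  -P(3)·log₂(P(3)) = -(0.0099)·log₂(0.0099) = 0.06592
  -P(4)·log₂(P(4)) = -(0.6582)·log₂(0.6582) = 0.39716
  -P(5)·log₂(P(5)) = -(0.0098)·log₂(0.0098) = 0.06540
H(P) = 0.47094 + 0.35783 + 0.06592 + 0.39716 + 0.06540 = 1.35725 bits

log₂(5) = 2.32193 bits

D_KL(P||U) = 2.32193 - 1.35725 = 0.96468 ≈ 0.9647 bits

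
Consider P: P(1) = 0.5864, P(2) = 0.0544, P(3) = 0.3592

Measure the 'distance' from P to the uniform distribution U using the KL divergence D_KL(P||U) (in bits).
0.3743 bits

U(i) = 1/3 for all i

D_KL(P||U) = Σ P(x) log₂(P(x) / (1/3))
           = Σ P(x) log₂(P(x)) + log₂(3)
           = log₂(3) - H(P)

H(P) = -Σ P(x) log₂(P(x)):
  -P(1)·log₂(P(1)) = -(0.5864)·log₂(0.5864) = 0.45155
  -P(2)·log₂(P(2)) = -(0.0544)·log₂(0.0544) = 0.22849
  -P(3)·log₂(P(3)) = -(0.3592)·log₂(0.3592) = 0.53059
H(P) = 0.45155 + 0.22849 + 0.53059 = 1.21063 bits

log₂(3) = 1.58496 bits

D_KL(P||U) = 1.58496 - 1.21063 = 0.37433 ≈ 0.3743 bits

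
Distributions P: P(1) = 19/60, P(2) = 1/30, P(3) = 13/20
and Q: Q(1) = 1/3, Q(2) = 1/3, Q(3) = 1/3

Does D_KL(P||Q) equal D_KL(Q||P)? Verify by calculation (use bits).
D_KL(P||Q) = 0.4921 bits, D_KL(Q||P) = 0.8108 bits. No — D_KL(P||Q) ≠ D_KL(Q||P) for this pair.

D_KL(P||Q) = Σ P(x) log₂(P(x)/Q(x))

Computing term by term:
  P(1)·log₂(P(1)/Q(1)) = (19/60)·log₂((19/60)/(1/3)) = -0.02343
  P(2)·log₂(P(2)/Q(2)) = (1/30)·log₂((1/30)/(1/3)) = -0.11073
  P(3)·log₂(P(3)/Q(3)) = (13/20)·log₂((13/20)/(1/3)) = 0.62626

D_KL(P||Q) = -0.02343 - 0.11073 + 0.62626 = 0.49210 ≈ 0.4921 bits

D_KL(Q||P) = Σ Q(x) log₂(Q(x)/P(x))

Computing term by term:
  Q(1)·log₂(Q(1)/P(1)) = (1/3)·log₂((1/3)/(19/60)) = 0.02467
  Q(2)·log₂(Q(2)/P(2)) = (1/3)·log₂((1/3)/(1/30)) = 1.10731
  Q(3)·log₂(Q(3)/P(3)) = (1/3)·log₂((1/3)/(13/20)) = -0.32116

D_KL(Q||P) = 0.02467 + 1.10731 - 0.32116 = 0.81082 ≈ 0.8108 bits

These are NOT equal (difference: 0.3187 bits). KL divergence is asymmetric: D_KL(P||Q) ≠ D_KL(Q||P) in general.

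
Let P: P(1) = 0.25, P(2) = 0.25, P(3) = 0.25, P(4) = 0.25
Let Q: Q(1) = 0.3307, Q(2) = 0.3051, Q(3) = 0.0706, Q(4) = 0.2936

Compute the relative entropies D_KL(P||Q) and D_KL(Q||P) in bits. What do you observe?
D_KL(P||Q) = 0.2253 bits, D_KL(Q||P) = 0.1604 bits. The two directions give different values (D_KL(P||Q) exceeds D_KL(Q||P) by 0.0649 bits): KL divergence is asymmetric.

D_KL(P||Q) = Σ P(x) log₂(P(x)/Q(x))

Computing term by term:
  P(1)·log₂(P(1)/Q(1)) = 0.25·log₂(0.25/0.3307) = -0.10090
  P(2)·log₂(P(2)/Q(2)) = 0.25·log₂(0.25/0.3051) = -0.07184
  P(3)·log₂(P(3)/Q(3)) = 0.25·log₂(0.25/0.0706) = 0.45605
  P(4)·log₂(P(4)/Q(4)) = 0.25·log₂(0.25/0.2936) = -0.05798

D_KL(P||Q) = -0.10090 - 0.07184 + 0.45605 - 0.05798 = 0.22533 ≈ 0.2253 bits

D_KL(Q||P) = Σ Q(x) log₂(Q(x)/P(x))

Computing term by term:
  Q(1)·log₂(Q(1)/P(1)) = 0.3307·log₂(0.3307/0.25) = 0.13347
  Q(2)·log₂(Q(2)/P(2)) = 0.3051·log₂(0.3051/0.25) = 0.08767
  Q(3)·log₂(Q(3)/P(3)) = 0.0706·log₂(0.0706/0.25) = -0.12879
  Q(4)·log₂(Q(4)/P(4)) = 0.2936·log₂(0.2936/0.25) = 0.06809

D_KL(Q||P) = 0.13347 + 0.08767 - 0.12879 + 0.06809 = 0.16044 ≈ 0.1604 bits

These are NOT equal (difference: 0.0649 bits). KL divergence is asymmetric: D_KL(P||Q) ≠ D_KL(Q||P) in general.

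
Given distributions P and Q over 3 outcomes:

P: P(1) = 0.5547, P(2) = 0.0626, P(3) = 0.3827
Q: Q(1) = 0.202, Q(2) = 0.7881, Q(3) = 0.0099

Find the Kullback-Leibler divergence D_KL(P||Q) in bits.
2.5975 bits

D_KL(P||Q) = Σ P(x) log₂(P(x)/Q(x))

Computing term by term:
  P(1)·log₂(P(1)/Q(1)) = 0.5547·log₂(0.5547/0.202) = 0.80839
  P(2)·log₂(P(2)/Q(2)) = 0.0626·log₂(0.0626/0.7881) = -0.22875
  P(3)·log₂(P(3)/Q(3)) = 0.3827·log₂(0.3827/0.0099) = 2.01784

D_KL(P||Q) = 0.80839 - 0.22875 + 2.01784 = 2.59748 ≈ 2.5975 bits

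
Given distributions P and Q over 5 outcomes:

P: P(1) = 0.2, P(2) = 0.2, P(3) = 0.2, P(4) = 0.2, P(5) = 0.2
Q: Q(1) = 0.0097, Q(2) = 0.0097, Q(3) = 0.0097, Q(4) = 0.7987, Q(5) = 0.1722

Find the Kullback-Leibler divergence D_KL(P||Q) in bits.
2.2632 bits

D_KL(P||Q) = Σ P(x) log₂(P(x)/Q(x))

Computing term by term:
  P(1)·log₂(P(1)/Q(1)) = 0.2·log₂(0.2/0.0097) = 0.87317
  P(2)·log₂(P(2)/Q(2)) = 0.2·log₂(0.2/0.0097) = 0.87317
  P(3)·log₂(P(3)/Q(3)) = 0.2·log₂(0.2/0.0097) = 0.87317
  P(4)·log₂(P(4)/Q(4)) = 0.2·log₂(0.2/0.7987) = -0.39953
  P(5)·log₂(P(5)/Q(5)) = 0.2·log₂(0.2/0.1722) = 0.04318

D_KL(P||Q) = 0.87317 + 0.87317 + 0.87317 - 0.39953 + 0.04318 = 2.26316 ≈ 2.2632 bits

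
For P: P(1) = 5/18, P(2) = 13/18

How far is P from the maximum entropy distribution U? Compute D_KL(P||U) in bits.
0.1476 bits

U(i) = 1/2 for all i

D_KL(P||U) = Σ P(x) log₂(P(x) / (1/2))
           = Σ P(x) log₂(P(x)) + log₂(2)
           = log₂(2) - H(P)

H(P) = -Σ P(x) log₂(P(x)):
  -P(1)·log₂(P(1)) = -(5/18)·log₂(5/18) = 0.51333
  -P(2)·log₂(P(2)) = -(13/18)·log₂(13/18) = 0.33907
H(P) = 0.51333 + 0.33907 = 0.85240 bits

log₂(2) = 1.00000 bits

D_KL(P||U) = 1.00000 - 0.85240 = 0.14760 ≈ 0.1476 bits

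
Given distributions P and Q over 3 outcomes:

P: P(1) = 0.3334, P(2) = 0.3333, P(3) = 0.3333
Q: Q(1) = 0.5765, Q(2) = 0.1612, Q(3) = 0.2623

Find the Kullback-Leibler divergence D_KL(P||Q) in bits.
0.2011 bits

D_KL(P||Q) = Σ P(x) log₂(P(x)/Q(x))

Computing term by term:
  P(1)·log₂(P(1)/Q(1)) = 0.3334·log₂(0.3334/0.5765) = -0.26341
  P(2)·log₂(P(2)/Q(2)) = 0.3333·log₂(0.3333/0.1612) = 0.34929
  P(3)·log₂(P(3)/Q(3)) = 0.3333·log₂(0.3333/0.2623) = 0.11519

D_KL(P||Q) = -0.26341 + 0.34929 + 0.11519 = 0.20107 ≈ 0.2011 bits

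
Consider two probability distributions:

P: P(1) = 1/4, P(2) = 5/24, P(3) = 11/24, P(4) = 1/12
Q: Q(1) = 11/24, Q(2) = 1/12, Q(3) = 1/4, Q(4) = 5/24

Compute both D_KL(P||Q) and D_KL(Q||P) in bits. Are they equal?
D_KL(P||Q) = 0.3474 bits, D_KL(Q||P) = 0.3474 bits. Yes, in this case they are equal (although KL divergence is not symmetric in general).

D_KL(P||Q) = Σ P(x) log₂(P(x)/Q(x))

Computing term by term:
  P(1)·log₂(P(1)/Q(1)) = (1/4)·log₂((1/4)/(11/24)) = -0.21862
  P(2)·log₂(P(2)/Q(2)) = (5/24)·log₂((5/24)/(1/12)) = 0.27540
  P(3)·log₂(P(3)/Q(3)) = (11/24)·log₂((11/24)/(1/4)) = 0.40080
  P(4)·log₂(P(4)/Q(4)) = (1/12)·log₂((1/12)/(5/24)) = -0.11016

D_KL(P||Q) = -0.21862 + 0.27540 + 0.40080 - 0.11016 = 0.34742 ≈ 0.3474 bits

D_KL(Q||P) = Σ Q(x) log₂(Q(x)/P(x))

Computing term by term:
  Q(1)·log₂(Q(1)/P(1)) = (11/24)·log₂((11/24)/(1/4)) = 0.40080
  Q(2)·log₂(Q(2)/P(2)) = (1/12)·log₂((1/12)/(5/24)) = -0.11016
  Q(3)·log₂(Q(3)/P(3)) = (1/4)·log₂((1/4)/(11/24)) = -0.21862
  Q(4)·log₂(Q(4)/P(4)) = (5/24)·log₂((5/24)/(1/12)) = 0.27540

D_KL(Q||P) = 0.40080 - 0.11016 - 0.21862 + 0.27540 = 0.34742 ≈ 0.3474 bits

These ARE equal here. Q is P with outcomes relabeled (Q(1) = P(3), Q(2) = P(4), Q(3) = P(1), Q(4) = P(2)) by a relabeling that is its own inverse, so the two sums contain exactly the same terms in a different order. This is a special case — KL divergence is not symmetric in general: D_KL(P||Q) ≠ D_KL(Q||P) for most P, Q.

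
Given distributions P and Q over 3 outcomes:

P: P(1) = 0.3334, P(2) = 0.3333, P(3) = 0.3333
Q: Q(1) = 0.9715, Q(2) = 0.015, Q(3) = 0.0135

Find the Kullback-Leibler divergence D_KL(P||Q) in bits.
2.5185 bits

D_KL(P||Q) = Σ P(x) log₂(P(x)/Q(x))

Computing term by term:
  P(1)·log₂(P(1)/Q(1)) = 0.3334·log₂(0.3334/0.9715) = -0.51442
  P(2)·log₂(P(2)/Q(2)) = 0.3333·log₂(0.3333/0.015) = 1.49111
  P(3)·log₂(P(3)/Q(3)) = 0.3333·log₂(0.3333/0.0135) = 1.54178

D_KL(P||Q) = -0.51442 + 1.49111 + 1.54178 = 2.51847 ≈ 2.5185 bits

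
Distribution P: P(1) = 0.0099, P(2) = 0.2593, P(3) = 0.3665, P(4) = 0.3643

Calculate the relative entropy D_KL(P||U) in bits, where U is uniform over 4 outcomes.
0.3677 bits

U(i) = 1/4 for all i

D_KL(P||U) = Σ P(x) log₂(P(x) / (1/4))
           = Σ P(x) log₂(P(x)) + log₂(4)
           = log₂(4) - H(P)

H(P) = -Σ P(x) log₂(P(x)):
  -P(1)·log₂(P(1)) = -(0.0099)·log₂(0.0099) = 0.06592
  -P(2)·log₂(P(2)) = -(0.2593)·log₂(0.2593) = 0.50494
  -P(3)·log₂(P(3)) = -(0.3665)·log₂(0.3665) = 0.53073
  -P(4)·log₂(P(4)) = -(0.3643)·log₂(0.3643) = 0.53071
H(P) = 0.06592 + 0.50494 + 0.53073 + 0.53071 = 1.63230 bits

log₂(4) = 2.00000 bits

D_KL(P||U) = 2.00000 - 1.63230 = 0.36770 ≈ 0.3677 bits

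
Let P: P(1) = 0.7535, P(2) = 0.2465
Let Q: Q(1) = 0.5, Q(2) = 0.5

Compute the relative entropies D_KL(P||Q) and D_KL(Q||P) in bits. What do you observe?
D_KL(P||Q) = 0.1943 bits, D_KL(Q||P) = 0.2143 bits. The two directions give different values (D_KL(Q||P) exceeds D_KL(P||Q) by 0.0200 bits): KL divergence is asymmetric.

D_KL(P||Q) = Σ P(x) log₂(P(x)/Q(x))

Computing term by term:
  P(1)·log₂(P(1)/Q(1)) = 0.7535·log₂(0.7535/0.5) = 0.44583
  P(2)·log₂(P(2)/Q(2)) = 0.2465·log₂(0.2465/0.5) = -0.25151

D_KL(P||Q) = 0.44583 - 0.25151 = 0.19432 ≈ 0.1943 bits

D_KL(Q||P) = Σ Q(x) log₂(Q(x)/P(x))

Computing term by term:
  Q(1)·log₂(Q(1)/P(1)) = 0.5·log₂(0.5/0.7535) = -0.29584
  Q(2)·log₂(Q(2)/P(2)) = 0.5·log₂(0.5/0.2465) = 0.51017

D_KL(Q||P) = -0.29584 + 0.51017 = 0.21433 ≈ 0.2143 bits

These are NOT equal (difference: 0.0200 bits). KL divergence is asymmetric: D_KL(P||Q) ≠ D_KL(Q||P) in general.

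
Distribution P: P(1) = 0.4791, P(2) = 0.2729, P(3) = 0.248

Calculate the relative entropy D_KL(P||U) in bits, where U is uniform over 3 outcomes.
0.0662 bits

U(i) = 1/3 for all i

D_KL(P||U) = Σ P(x) log₂(P(x) / (1/3))
           = Σ P(x) log₂(P(x)) + log₂(3)
           = log₂(3) - H(P)

H(P) = -Σ P(x) log₂(P(x)):
  -P(1)·log₂(P(1)) = -(0.4791)·log₂(0.4791) = 0.50861
  -P(2)·log₂(P(2)) = -(0.2729)·log₂(0.2729) = 0.51129
  -P(3)·log₂(P(3)) = -(0.248)·log₂(0.248) = 0.49887
H(P) = 0.50861 + 0.51129 + 0.49887 = 1.51877 bits

log₂(3) = 1.58496 bits

D_KL(P||U) = 1.58496 - 1.51877 = 0.06619 ≈ 0.0662 bits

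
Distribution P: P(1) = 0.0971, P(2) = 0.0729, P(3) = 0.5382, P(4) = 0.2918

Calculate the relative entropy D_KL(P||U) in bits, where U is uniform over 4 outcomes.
0.3984 bits

U(i) = 1/4 for all i

D_KL(P||U) = Σ P(x) log₂(P(x) / (1/4))
           = Σ P(x) log₂(P(x)) + log₂(4)
           = log₂(4) - H(P)

H(P) = -Σ P(x) log₂(P(x)):
  -P(1)·log₂(P(1)) = -(0.0971)·log₂(0.0971) = 0.32668
  -P(2)·log₂(P(2)) = -(0.0729)·log₂(0.0729) = 0.27541
  -P(3)·log₂(P(3)) = -(0.5382)·log₂(0.5382) = 0.48104
  -P(4)·log₂(P(4)) = -(0.2918)·log₂(0.2918) = 0.51851
H(P) = 0.32668 + 0.27541 + 0.48104 + 0.51851 = 1.60164 bits

log₂(4) = 2.00000 bits

D_KL(P||U) = 2.00000 - 1.60164 = 0.39836 ≈ 0.3984 bits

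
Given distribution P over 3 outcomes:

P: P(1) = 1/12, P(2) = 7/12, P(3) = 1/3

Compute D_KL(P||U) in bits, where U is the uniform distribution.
0.3043 bits

U(i) = 1/3 for all i

D_KL(P||U) = Σ P(x) log₂(P(x) / (1/3))
           = Σ P(x) log₂(P(x)) + log₂(3)
           = log₂(3) - H(P)

H(P) = -Σ P(x) log₂(P(x)):
  -P(1)·log₂(P(1)) = -(1/12)·log₂(1/12) = 0.29875
  -P(2)·log₂(P(2)) = -(7/12)·log₂(7/12) = 0.45360
  -P(3)·log₂(P(3)) = -(1/3)·log₂(1/3) = 0.52832
H(P) = 0.29875 + 0.45360 + 0.52832 = 1.28067 bits

log₂(3) = 1.58496 bits

D_KL(P||U) = 1.58496 - 1.28067 = 0.30429 ≈ 0.3043 bits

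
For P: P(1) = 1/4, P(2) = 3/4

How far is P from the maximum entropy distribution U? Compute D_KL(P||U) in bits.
0.1887 bits

U(i) = 1/2 for all i

D_KL(P||U) = Σ P(x) log₂(P(x) / (1/2))
           = Σ P(x) log₂(P(x)) + log₂(2)
           = log₂(2) - H(P)

H(P) = -Σ P(x) log₂(P(x)):
  -P(1)·log₂(P(1)) = -(1/4)·log₂(1/4) = 0.50000
  -P(2)·log₂(P(2)) = -(3/4)·log₂(3/4) = 0.31128
H(P) = 0.50000 + 0.31128 = 0.81128 bits

log₂(2) = 1.00000 bits

D_KL(P||U) = 1.00000 - 0.81128 = 0.18872 ≈ 0.1887 bits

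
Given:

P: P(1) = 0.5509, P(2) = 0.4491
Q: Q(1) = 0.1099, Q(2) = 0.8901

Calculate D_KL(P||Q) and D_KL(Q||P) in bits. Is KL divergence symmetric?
D_KL(P||Q) = 0.8379 bits, D_KL(Q||P) = 0.6229 bits. No, KL divergence is not symmetric.

D_KL(P||Q) = Σ P(x) log₂(P(x)/Q(x))

Computing term by term:
  P(1)·log₂(P(1)/Q(1)) = 0.5509·log₂(0.5509/0.1099) = 1.28117
  P(2)·log₂(P(2)/Q(2)) = 0.4491·log₂(0.4491/0.8901) = -0.44323

D_KL(P||Q) = 1.28117 - 0.44323 = 0.83794 ≈ 0.8379 bits

D_KL(Q||P) = Σ Q(x) log₂(Q(x)/P(x))

Computing term by term:
  Q(1)·log₂(Q(1)/P(1)) = 0.1099·log₂(0.1099/0.5509) = -0.25558
  Q(2)·log₂(Q(2)/P(2)) = 0.8901·log₂(0.8901/0.4491) = 0.87847

D_KL(Q||P) = -0.25558 + 0.87847 = 0.62289 ≈ 0.6229 bits

These are NOT equal (difference: 0.2150 bits). KL divergence is asymmetric: D_KL(P||Q) ≠ D_KL(Q||P) in general.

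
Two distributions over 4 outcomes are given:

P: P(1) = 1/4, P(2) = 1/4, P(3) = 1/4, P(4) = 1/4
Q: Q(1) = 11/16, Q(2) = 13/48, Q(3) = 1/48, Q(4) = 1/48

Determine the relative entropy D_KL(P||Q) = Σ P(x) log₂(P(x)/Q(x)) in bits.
1.3988 bits

D_KL(P||Q) = Σ P(x) log₂(P(x)/Q(x))

Computing term by term:
  P(1)·log₂(P(1)/Q(1)) = (1/4)·log₂((1/4)/(11/16)) = -0.36486
  P(2)·log₂(P(2)/Q(2)) = (1/4)·log₂((1/4)/(13/48)) = -0.02887
  P(3)·log₂(P(3)/Q(3)) = (1/4)·log₂((1/4)/(1/48)) = 0.89624
  P(4)·log₂(P(4)/Q(4)) = (1/4)·log₂((1/4)/(1/48)) = 0.89624

D_KL(P||Q) = -0.36486 - 0.02887 + 0.89624 + 0.89624 = 1.39875 ≈ 1.3988 bits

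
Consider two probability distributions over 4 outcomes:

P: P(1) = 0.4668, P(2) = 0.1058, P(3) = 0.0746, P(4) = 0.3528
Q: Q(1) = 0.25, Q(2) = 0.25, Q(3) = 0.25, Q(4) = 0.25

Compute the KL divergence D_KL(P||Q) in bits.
0.3344 bits

D_KL(P||Q) = Σ P(x) log₂(P(x)/Q(x))

Computing term by term:
  P(1)·log₂(P(1)/Q(1)) = 0.4668·log₂(0.4668/0.25) = 0.42053
  P(2)·log₂(P(2)/Q(2)) = 0.1058·log₂(0.1058/0.25) = -0.13125
  P(3)·log₂(P(3)/Q(3)) = 0.0746·log₂(0.0746/0.25) = -0.13015
  P(4)·log₂(P(4)/Q(4)) = 0.3528·log₂(0.3528/0.25) = 0.17531

D_KL(P||Q) = 0.42053 - 0.13125 - 0.13015 + 0.17531 = 0.33444 ≈ 0.3344 bits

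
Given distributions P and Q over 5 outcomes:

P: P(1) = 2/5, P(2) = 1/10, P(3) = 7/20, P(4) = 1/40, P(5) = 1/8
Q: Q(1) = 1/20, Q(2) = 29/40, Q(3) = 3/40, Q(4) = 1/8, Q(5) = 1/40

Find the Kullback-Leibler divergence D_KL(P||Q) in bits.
1.9242 bits

D_KL(P||Q) = Σ P(x) log₂(P(x)/Q(x))

Computing term by term:
  P(1)·log₂(P(1)/Q(1)) = (2/5)·log₂((2/5)/(1/20)) = 1.20000
  P(2)·log₂(P(2)/Q(2)) = (1/10)·log₂((1/10)/(29/40)) = -0.28580
  P(3)·log₂(P(3)/Q(3)) = (7/20)·log₂((7/20)/(3/40)) = 0.77784
  P(4)·log₂(P(4)/Q(4)) = (1/40)·log₂((1/40)/(1/8)) = -0.05805
  P(5)·log₂(P(5)/Q(5)) = (1/8)·log₂((1/8)/(1/40)) = 0.29024

D_KL(P||Q) = 1.20000 - 0.28580 + 0.77784 - 0.05805 + 0.29024 = 1.92423 ≈ 1.9242 bits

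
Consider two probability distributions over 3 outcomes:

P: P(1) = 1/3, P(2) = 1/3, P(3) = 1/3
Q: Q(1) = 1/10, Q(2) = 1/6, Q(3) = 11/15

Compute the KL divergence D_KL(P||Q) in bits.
0.5332 bits

D_KL(P||Q) = Σ P(x) log₂(P(x)/Q(x))

Computing term by term:
  P(1)·log₂(P(1)/Q(1)) = (1/3)·log₂((1/3)/(1/10)) = 0.57899
  P(2)·log₂(P(2)/Q(2)) = (1/3)·log₂((1/3)/(1/6)) = 0.33333
  P(3)·log₂(P(3)/Q(3)) = (1/3)·log₂((1/3)/(11/15)) = -0.37917

D_KL(P||Q) = 0.57899 + 0.33333 - 0.37917 = 0.53315 ≈ 0.5332 bits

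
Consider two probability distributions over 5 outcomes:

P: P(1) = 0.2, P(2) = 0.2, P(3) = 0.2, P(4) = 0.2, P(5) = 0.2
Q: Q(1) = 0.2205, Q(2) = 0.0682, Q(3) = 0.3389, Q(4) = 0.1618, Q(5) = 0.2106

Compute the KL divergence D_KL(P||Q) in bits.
0.1764 bits

D_KL(P||Q) = Σ P(x) log₂(P(x)/Q(x))

Computing term by term:
  P(1)·log₂(P(1)/Q(1)) = 0.2·log₂(0.2/0.2205) = -0.02816
  P(2)·log₂(P(2)/Q(2)) = 0.2·log₂(0.2/0.0682) = 0.31043
  P(3)·log₂(P(3)/Q(3)) = 0.2·log₂(0.2/0.3389) = -0.15217
  P(4)·log₂(P(4)/Q(4)) = 0.2·log₂(0.2/0.1618) = 0.06116
  P(5)·log₂(P(5)/Q(5)) = 0.2·log₂(0.2/0.2106) = -0.01490

D_KL(P||Q) = -0.02816 + 0.31043 - 0.15217 + 0.06116 - 0.01490 = 0.17636 ≈ 0.1764 bits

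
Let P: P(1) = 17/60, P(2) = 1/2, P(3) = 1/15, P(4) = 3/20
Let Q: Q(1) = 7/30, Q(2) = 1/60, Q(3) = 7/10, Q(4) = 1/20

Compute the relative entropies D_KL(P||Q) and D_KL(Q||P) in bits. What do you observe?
D_KL(P||Q) = 2.5444 bits, D_KL(Q||P) = 2.1482 bits. The two directions give different values (D_KL(P||Q) exceeds D_KL(Q||P) by 0.3962 bits): KL divergence is asymmetric.

D_KL(P||Q) = Σ P(x) log₂(P(x)/Q(x))

Computing term by term:
  P(1)·log₂(P(1)/Q(1)) = (17/60)·log₂((17/60)/(7/30)) = 0.07936
  P(2)·log₂(P(2)/Q(2)) = (1/2)·log₂((1/2)/(1/60)) = 2.45345
  P(3)·log₂(P(3)/Q(3)) = (1/15)·log₂((1/15)/(7/10)) = -0.22615
  P(4)·log₂(P(4)/Q(4)) = (3/20)·log₂((3/20)/(1/20)) = 0.23774

D_KL(P||Q) = 0.07936 + 2.45345 - 0.22615 + 0.23774 = 2.54440 ≈ 2.5444 bits

D_KL(Q||P) = Σ Q(x) log₂(Q(x)/P(x))

Computing term by term:
  Q(1)·log₂(Q(1)/P(1)) = (7/30)·log₂((7/30)/(17/60)) = -0.06536
  Q(2)·log₂(Q(2)/P(2)) = (1/60)·log₂((1/60)/(1/2)) = -0.08178
  Q(3)·log₂(Q(3)/P(3)) = (7/10)·log₂((7/10)/(1/15)) = 2.37462
  Q(4)·log₂(Q(4)/P(4)) = (1/20)·log₂((1/20)/(3/20)) = -0.07925

D_KL(Q||P) = -0.06536 - 0.08178 + 2.37462 - 0.07925 = 2.14823 ≈ 2.1482 bits

These are NOT equal (difference: 0.3962 bits). KL divergence is asymmetric: D_KL(P||Q) ≠ D_KL(Q||P) in general.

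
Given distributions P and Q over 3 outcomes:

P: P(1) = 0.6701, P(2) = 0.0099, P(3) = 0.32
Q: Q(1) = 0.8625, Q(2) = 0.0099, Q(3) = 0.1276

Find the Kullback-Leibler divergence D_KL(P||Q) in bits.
0.1804 bits

D_KL(P||Q) = Σ P(x) log₂(P(x)/Q(x))

Computing term by term:
  P(1)·log₂(P(1)/Q(1)) = 0.6701·log₂(0.6701/0.8625) = -0.24402
  P(2)·log₂(P(2)/Q(2)) = 0.0099·log₂(0.0099/0.0099) = 0.00000
  P(3)·log₂(P(3)/Q(3)) = 0.32·log₂(0.32/0.1276) = 0.42446

D_KL(P||Q) = -0.24402 + 0.00000 + 0.42446 = 0.18044 ≈ 0.1804 bits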